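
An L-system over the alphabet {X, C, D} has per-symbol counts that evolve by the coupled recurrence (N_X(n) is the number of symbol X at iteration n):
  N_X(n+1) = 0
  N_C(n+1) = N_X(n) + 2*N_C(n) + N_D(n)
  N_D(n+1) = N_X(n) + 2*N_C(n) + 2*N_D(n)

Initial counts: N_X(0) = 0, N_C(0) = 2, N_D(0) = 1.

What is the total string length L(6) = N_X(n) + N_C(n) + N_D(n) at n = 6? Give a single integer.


Answer: 5176

Derivation:
Step 0: N_X=0, N_C=2, N_D=1, L=3
Step 1: N_X=0, N_C=5, N_D=6, L=11
Step 2: N_X=0, N_C=16, N_D=22, L=38
Step 3: N_X=0, N_C=54, N_D=76, L=130
Step 4: N_X=0, N_C=184, N_D=260, L=444
Step 5: N_X=0, N_C=628, N_D=888, L=1516
Step 6: N_X=0, N_C=2144, N_D=3032, L=5176


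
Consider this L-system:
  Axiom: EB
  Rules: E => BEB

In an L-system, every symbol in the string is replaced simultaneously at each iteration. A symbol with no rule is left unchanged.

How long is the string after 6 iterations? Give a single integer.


Answer: 14

Derivation:
Step 0: length = 2
Step 1: length = 4
Step 2: length = 6
Step 3: length = 8
Step 4: length = 10
Step 5: length = 12
Step 6: length = 14


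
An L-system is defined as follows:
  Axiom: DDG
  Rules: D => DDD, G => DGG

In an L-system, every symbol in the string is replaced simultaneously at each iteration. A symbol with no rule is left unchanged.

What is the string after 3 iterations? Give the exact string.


Answer: DDDDDDDDDDDDDDDDDDDDDDDDDDDDDDDDDDDDDDDDDDDDDDDDDDDDDDDDDDDDDDDDDDDGGDGGDDDDGGDGG

Derivation:
Step 0: DDG
Step 1: DDDDDDDGG
Step 2: DDDDDDDDDDDDDDDDDDDDDDGGDGG
Step 3: DDDDDDDDDDDDDDDDDDDDDDDDDDDDDDDDDDDDDDDDDDDDDDDDDDDDDDDDDDDDDDDDDDDGGDGGDDDDGGDGG


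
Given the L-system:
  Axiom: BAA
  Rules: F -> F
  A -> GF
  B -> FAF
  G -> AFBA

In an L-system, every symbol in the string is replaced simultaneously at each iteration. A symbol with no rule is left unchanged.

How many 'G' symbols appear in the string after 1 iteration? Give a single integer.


Step 0: BAA  (0 'G')
Step 1: FAFGFGF  (2 'G')

Answer: 2


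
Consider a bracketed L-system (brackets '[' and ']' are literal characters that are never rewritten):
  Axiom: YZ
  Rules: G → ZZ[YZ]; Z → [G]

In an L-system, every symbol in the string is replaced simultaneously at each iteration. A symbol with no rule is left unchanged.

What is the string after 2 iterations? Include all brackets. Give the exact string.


Step 0: YZ
Step 1: Y[G]
Step 2: Y[ZZ[YZ]]

Answer: Y[ZZ[YZ]]


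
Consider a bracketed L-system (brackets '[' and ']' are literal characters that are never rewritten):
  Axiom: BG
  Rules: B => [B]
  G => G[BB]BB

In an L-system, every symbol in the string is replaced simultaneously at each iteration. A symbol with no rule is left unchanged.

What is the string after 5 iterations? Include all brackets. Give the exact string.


Step 0: BG
Step 1: [B]G[BB]BB
Step 2: [[B]]G[BB]BB[[B][B]][B][B]
Step 3: [[[B]]]G[BB]BB[[B][B]][B][B][[[B]][[B]]][[B]][[B]]
Step 4: [[[[B]]]]G[BB]BB[[B][B]][B][B][[[B]][[B]]][[B]][[B]][[[[B]]][[[B]]]][[[B]]][[[B]]]
Step 5: [[[[[B]]]]]G[BB]BB[[B][B]][B][B][[[B]][[B]]][[B]][[B]][[[[B]]][[[B]]]][[[B]]][[[B]]][[[[[B]]]][[[[B]]]]][[[[B]]]][[[[B]]]]

Answer: [[[[[B]]]]]G[BB]BB[[B][B]][B][B][[[B]][[B]]][[B]][[B]][[[[B]]][[[B]]]][[[B]]][[[B]]][[[[[B]]]][[[[B]]]]][[[[B]]]][[[[B]]]]


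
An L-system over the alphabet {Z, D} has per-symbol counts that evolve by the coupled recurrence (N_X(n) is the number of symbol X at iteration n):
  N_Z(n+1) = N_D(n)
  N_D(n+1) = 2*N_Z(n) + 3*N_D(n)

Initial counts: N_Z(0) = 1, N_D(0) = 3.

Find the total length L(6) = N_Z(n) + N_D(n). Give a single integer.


Step 0: N_Z=1, N_D=3, L=4
Step 1: N_Z=3, N_D=11, L=14
Step 2: N_Z=11, N_D=39, L=50
Step 3: N_Z=39, N_D=139, L=178
Step 4: N_Z=139, N_D=495, L=634
Step 5: N_Z=495, N_D=1763, L=2258
Step 6: N_Z=1763, N_D=6279, L=8042

Answer: 8042


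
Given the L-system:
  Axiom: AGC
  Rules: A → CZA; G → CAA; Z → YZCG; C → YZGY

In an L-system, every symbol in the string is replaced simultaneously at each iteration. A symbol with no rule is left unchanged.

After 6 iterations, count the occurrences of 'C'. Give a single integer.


Answer: 328

Derivation:
Final string: YYYYYZCGYZGYCAAYYZCGCAAYYZGYCZACZAYYYZCGYZGYCAAYZGYCZACZAYYYZCGCAAYYZGYYZCGCZAYZGYYZCGCZAYYYZCGYZGYCAAYZGYCZACZAYYYZCGCAAYYYZCGYZGYCAAYZGYYZCGCZAYYZCGCAAYYYZCGYZGYCAAYZGYYZCGCZAYYYYYYZCGYZGYCAAYYZCGCAAYYZGYCZACZAYYYZCGYZGYCAAYZGYCZACZAYYYZCGCAAYYZGYYZCGCZAYZGYYZCGCZAYYYYZCGYZGYCAAYYZCGCAAYYZGYCZACZAYYZCGCAAYYZGYYZCGCZAYZGYYZCGCZAYYYYZCGYZGYCAAYZGYCZACZAYYYZCGCAAYYYZCGYZGYCAAYZGYYZCGCZAYYZCGCAAYYYZCGYZGYCAAYZGYYZCGCZAYYYYZCGYZGYCAAYYZCGCAAYYZGYCZACZAYYZCGCAAYYZGYYZCGCZAYZGYYZCGCZAYYYYYZCGYZGYCAAYYZCGCAAYYZGYCZACZAYYYZCGYZGYCAAYZGYCZACZAYYYZCGCAAYYZGYYZCGCZAYZGYYZCGCZAYYYZCGYZGYCAAYZGYCZACZAYYYYZCGYZGYCAAYYZCGCAAYYZGYCZACZAYYZCGCAAYYYZCGYZGYCAAYZGYYZCGCZAYYYYYZCGYZGYCAAYYZCGCAAYYZGYCZACZAYYYZCGYZGYCAAYZGYCZACZAYYYZCGCAAYYZGYYZCGCZAYZGYYZCGCZAYYYZCGYZGYCAAYZGYCZACZAYYYZCGCAAYYYZCGYZGYCAAYZGYYZCGCZAYYZCGCAAYYYZCGYZGYCAAYZGYYZCGCZAYYYYYZCGYZGYCAAYYZCGCAAYYZGYCZACZAYYZCGCAAYYZGYYZCGCZAYZGYYZCGCZAYYYYYZCGYZGYCAAYYZCGCAAYYZGYCZACZAYYYZCGYZGYCAAYZGYCZACZAYYYZCGCAAYYZGYYZCGCZAYZGYYZCGCZAYYYZCGYZGYCAAYZGYCZACZAYYYYZCGYZGYCAAYYZCGCAAYYZGYCZACZAYYZCGCAAYYYZCGYZGYCAAYZGYYZCGCZAYYYYZCGYZGYCAAYYZCGCAAYYZGYCZACZAYYZCGCAAYYZGYYZCGCZAYZGYYZCGCZAYYYYYZCGYZGYCAAYYZCGCAAYYZGYCZACZAYYYZCGYZGYCAAYZGYCZACZAYYYZCGCAAYYZGYYZCGCZAYZGYYZCGCZAYYYZCGYZGYCAAYZGYCZACZAYYYYZCGYZGYCAAYYZCGCAAYYZGYCZACZAYYZCGCAAYYYZCGYZGYCAAYZGYYZCGCZAYYYYYYZCGYZGYCAAYYZCGCAAYYZGYCZACZAYYYZCGYZGYCAAYZGYCZACZAYYYZCGCAAYYZGYYZCGCZAYZGYYZCGCZAYYYYZCGYZGYCAAYYZCGCAAYYZGYCZACZAYYZCGCAAYYZGYYZCGCZAYZGYYZCGCZAYYYYZCGYZGYCAAYZGYCZACZAYYYZCGCAAYYYZCGYZGYCAAYZGYYZCGCZAYYZCGCAAYYYZCGYZGYCAAYZGYYZCGCZAYYYYZCGYZGYCAAYYZCGCAAYYZGYCZACZAYYZCGCAAYYZGYYZCGCZAYZGYYZCGCZAYYYYZCGYZGYCAAYZGYCZACZAYYYYZCGYZGYCAAYYZCGCAAYYZGYCZACZAYYZCGCAAYYYZCGYZGYCAAYZGYYZCGCZAYYYZCGYZGYCAAYZGYCZACZAYYYYZCGYZGYCAAYYZCGCAAYYZGYCZACZAYYZCGCAAYYYZCGYZGYCAAYZGYYZCGCZAY
Count of 'C': 328


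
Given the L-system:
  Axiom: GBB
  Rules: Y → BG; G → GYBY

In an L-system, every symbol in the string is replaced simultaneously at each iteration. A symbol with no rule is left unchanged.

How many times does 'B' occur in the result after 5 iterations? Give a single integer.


Step 0: GBB  (2 'B')
Step 1: GYBYBB  (3 'B')
Step 2: GYBYBGBBGBB  (6 'B')
Step 3: GYBYBGBBGBGYBYBBGYBYBB  (11 'B')
Step 4: GYBYBGBBGBGYBYBBGYBYBGYBYBGBBGBBGYBYBGBBGBB  (22 'B')
Step 5: GYBYBGBBGBGYBYBBGYBYBGYBYBGBBGBBGYBYBGBBGBGYBYBGBBGBGYBYBBGYBYBBGYBYBGBBGBGYBYBBGYBYBB  (43 'B')

Answer: 43


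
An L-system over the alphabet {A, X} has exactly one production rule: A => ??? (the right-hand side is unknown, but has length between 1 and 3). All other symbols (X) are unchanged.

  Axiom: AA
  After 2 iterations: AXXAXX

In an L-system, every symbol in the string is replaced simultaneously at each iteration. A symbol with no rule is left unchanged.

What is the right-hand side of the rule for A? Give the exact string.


Trying A => AX:
  Step 0: AA
  Step 1: AXAX
  Step 2: AXXAXX
Matches the given result.

Answer: AX


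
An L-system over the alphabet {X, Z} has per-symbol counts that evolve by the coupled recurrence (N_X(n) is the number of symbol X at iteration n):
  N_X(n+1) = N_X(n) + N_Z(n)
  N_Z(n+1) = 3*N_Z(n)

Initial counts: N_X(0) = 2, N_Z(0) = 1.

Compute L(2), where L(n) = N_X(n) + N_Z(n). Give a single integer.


Step 0: N_X=2, N_Z=1, L=3
Step 1: N_X=3, N_Z=3, L=6
Step 2: N_X=6, N_Z=9, L=15

Answer: 15


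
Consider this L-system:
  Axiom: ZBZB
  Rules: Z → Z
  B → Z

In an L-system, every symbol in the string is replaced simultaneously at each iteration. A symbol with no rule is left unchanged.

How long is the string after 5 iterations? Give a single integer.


Answer: 4

Derivation:
Step 0: length = 4
Step 1: length = 4
Step 2: length = 4
Step 3: length = 4
Step 4: length = 4
Step 5: length = 4


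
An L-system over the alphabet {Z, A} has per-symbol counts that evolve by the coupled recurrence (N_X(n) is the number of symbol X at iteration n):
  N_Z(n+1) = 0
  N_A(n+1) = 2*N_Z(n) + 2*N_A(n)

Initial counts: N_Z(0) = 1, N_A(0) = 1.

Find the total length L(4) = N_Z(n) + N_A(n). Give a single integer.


Step 0: N_Z=1, N_A=1, L=2
Step 1: N_Z=0, N_A=4, L=4
Step 2: N_Z=0, N_A=8, L=8
Step 3: N_Z=0, N_A=16, L=16
Step 4: N_Z=0, N_A=32, L=32

Answer: 32


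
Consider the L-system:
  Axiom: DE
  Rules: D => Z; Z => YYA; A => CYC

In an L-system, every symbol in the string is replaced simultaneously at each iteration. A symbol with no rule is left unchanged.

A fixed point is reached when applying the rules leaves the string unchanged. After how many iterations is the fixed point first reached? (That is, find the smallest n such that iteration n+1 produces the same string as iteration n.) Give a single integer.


Step 0: DE
Step 1: ZE
Step 2: YYAE
Step 3: YYCYCE
Step 4: YYCYCE  (unchanged — fixed point at step 3)

Answer: 3


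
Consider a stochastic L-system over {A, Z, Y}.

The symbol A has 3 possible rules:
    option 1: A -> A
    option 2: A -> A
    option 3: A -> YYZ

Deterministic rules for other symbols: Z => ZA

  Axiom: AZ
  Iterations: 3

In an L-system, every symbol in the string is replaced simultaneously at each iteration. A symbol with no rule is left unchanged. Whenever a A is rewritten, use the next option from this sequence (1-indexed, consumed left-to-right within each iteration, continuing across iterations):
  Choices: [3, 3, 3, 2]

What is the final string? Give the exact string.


Step 0: AZ
Step 1: YYZZA  (used choices [3])
Step 2: YYZAZAYYZ  (used choices [3])
Step 3: YYZAYYZZAAYYZA  (used choices [3, 2])

Answer: YYZAYYZZAAYYZA


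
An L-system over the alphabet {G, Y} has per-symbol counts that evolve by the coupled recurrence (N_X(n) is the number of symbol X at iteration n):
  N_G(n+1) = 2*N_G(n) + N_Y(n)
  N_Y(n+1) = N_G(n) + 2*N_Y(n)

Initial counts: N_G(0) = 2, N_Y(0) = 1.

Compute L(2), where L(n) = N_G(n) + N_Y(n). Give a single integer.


Answer: 27

Derivation:
Step 0: N_G=2, N_Y=1, L=3
Step 1: N_G=5, N_Y=4, L=9
Step 2: N_G=14, N_Y=13, L=27


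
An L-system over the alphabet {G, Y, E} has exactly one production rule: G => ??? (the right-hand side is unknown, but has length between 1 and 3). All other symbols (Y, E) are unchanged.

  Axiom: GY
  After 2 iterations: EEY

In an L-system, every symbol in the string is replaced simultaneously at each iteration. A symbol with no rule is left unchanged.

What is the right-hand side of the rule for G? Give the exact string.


Trying G => EE:
  Step 0: GY
  Step 1: EEY
  Step 2: EEY
Matches the given result.

Answer: EE


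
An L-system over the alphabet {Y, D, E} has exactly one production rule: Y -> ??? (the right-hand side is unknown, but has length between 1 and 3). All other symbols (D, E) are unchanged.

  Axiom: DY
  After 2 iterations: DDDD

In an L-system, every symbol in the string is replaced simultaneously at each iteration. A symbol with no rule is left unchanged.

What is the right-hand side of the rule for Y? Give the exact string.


Trying Y -> DDD:
  Step 0: DY
  Step 1: DDDD
  Step 2: DDDD
Matches the given result.

Answer: DDD


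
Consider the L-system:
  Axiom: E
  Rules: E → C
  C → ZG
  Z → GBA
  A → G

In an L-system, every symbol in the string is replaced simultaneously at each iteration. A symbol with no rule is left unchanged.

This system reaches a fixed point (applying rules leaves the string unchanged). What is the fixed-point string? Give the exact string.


Answer: GBGG

Derivation:
Step 0: E
Step 1: C
Step 2: ZG
Step 3: GBAG
Step 4: GBGG
Step 5: GBGG  (unchanged — fixed point at step 4)


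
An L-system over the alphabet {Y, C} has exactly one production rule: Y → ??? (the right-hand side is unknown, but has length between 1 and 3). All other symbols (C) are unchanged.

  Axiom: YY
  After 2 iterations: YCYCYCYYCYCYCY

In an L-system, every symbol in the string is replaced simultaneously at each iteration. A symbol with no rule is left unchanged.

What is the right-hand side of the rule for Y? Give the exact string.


Trying Y → YCY:
  Step 0: YY
  Step 1: YCYYCY
  Step 2: YCYCYCYYCYCYCY
Matches the given result.

Answer: YCY


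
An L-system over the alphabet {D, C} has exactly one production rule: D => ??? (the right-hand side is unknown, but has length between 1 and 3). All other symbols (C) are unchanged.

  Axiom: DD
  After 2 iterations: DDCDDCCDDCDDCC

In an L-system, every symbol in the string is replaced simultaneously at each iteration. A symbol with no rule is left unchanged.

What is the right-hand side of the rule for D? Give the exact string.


Trying D => DDC:
  Step 0: DD
  Step 1: DDCDDC
  Step 2: DDCDDCCDDCDDCC
Matches the given result.

Answer: DDC


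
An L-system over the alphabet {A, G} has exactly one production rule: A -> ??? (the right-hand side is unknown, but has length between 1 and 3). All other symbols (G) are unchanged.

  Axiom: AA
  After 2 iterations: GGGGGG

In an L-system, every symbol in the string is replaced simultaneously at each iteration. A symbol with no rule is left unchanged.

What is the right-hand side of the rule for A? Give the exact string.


Answer: GGG

Derivation:
Trying A -> GGG:
  Step 0: AA
  Step 1: GGGGGG
  Step 2: GGGGGG
Matches the given result.


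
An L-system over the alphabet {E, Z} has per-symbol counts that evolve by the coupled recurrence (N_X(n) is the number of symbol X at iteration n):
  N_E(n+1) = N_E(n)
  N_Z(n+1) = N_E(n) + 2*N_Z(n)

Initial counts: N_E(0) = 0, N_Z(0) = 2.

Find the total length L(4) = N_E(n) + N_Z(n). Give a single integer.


Answer: 32

Derivation:
Step 0: N_E=0, N_Z=2, L=2
Step 1: N_E=0, N_Z=4, L=4
Step 2: N_E=0, N_Z=8, L=8
Step 3: N_E=0, N_Z=16, L=16
Step 4: N_E=0, N_Z=32, L=32


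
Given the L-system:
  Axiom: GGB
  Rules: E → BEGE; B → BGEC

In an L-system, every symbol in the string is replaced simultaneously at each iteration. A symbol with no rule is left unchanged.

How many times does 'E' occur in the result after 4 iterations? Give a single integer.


Step 0: GGB  (0 'E')
Step 1: GGBGEC  (1 'E')
Step 2: GGBGECGBEGEC  (3 'E')
Step 3: GGBGECGBEGECGBGECBEGEGBEGEC  (8 'E')
Step 4: GGBGECGBEGECGBGECBEGEGBEGECGBGECGBEGECBGECBEGEGBEGEGBGECBEGEGBEGEC  (21 'E')

Answer: 21


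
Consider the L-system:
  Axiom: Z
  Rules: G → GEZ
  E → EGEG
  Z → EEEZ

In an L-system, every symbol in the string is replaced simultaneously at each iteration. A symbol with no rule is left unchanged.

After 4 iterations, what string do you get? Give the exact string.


Step 0: Z
Step 1: EEEZ
Step 2: EGEGEGEGEGEGEEEZ
Step 3: EGEGGEZEGEGGEZEGEGGEZEGEGGEZEGEGGEZEGEGGEZEGEGEGEGEGEGEEEZ
Step 4: EGEGGEZEGEGGEZGEZEGEGEEEZEGEGGEZEGEGGEZGEZEGEGEEEZEGEGGEZEGEGGEZGEZEGEGEEEZEGEGGEZEGEGGEZGEZEGEGEEEZEGEGGEZEGEGGEZGEZEGEGEEEZEGEGGEZEGEGGEZGEZEGEGEEEZEGEGGEZEGEGGEZEGEGGEZEGEGGEZEGEGGEZEGEGGEZEGEGEGEGEGEGEEEZ

Answer: EGEGGEZEGEGGEZGEZEGEGEEEZEGEGGEZEGEGGEZGEZEGEGEEEZEGEGGEZEGEGGEZGEZEGEGEEEZEGEGGEZEGEGGEZGEZEGEGEEEZEGEGGEZEGEGGEZGEZEGEGEEEZEGEGGEZEGEGGEZGEZEGEGEEEZEGEGGEZEGEGGEZEGEGGEZEGEGGEZEGEGGEZEGEGGEZEGEGEGEGEGEGEEEZ


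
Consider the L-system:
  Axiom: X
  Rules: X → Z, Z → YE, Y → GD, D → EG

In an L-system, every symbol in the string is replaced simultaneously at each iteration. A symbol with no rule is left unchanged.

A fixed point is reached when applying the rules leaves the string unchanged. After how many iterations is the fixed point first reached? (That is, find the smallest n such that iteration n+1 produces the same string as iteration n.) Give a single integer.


Step 0: X
Step 1: Z
Step 2: YE
Step 3: GDE
Step 4: GEGE
Step 5: GEGE  (unchanged — fixed point at step 4)

Answer: 4


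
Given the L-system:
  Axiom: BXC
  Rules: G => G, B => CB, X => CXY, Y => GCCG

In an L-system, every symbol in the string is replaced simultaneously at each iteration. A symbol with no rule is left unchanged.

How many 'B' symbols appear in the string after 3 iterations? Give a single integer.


Answer: 1

Derivation:
Step 0: BXC  (1 'B')
Step 1: CBCXYC  (1 'B')
Step 2: CCBCCXYGCCGC  (1 'B')
Step 3: CCCBCCCXYGCCGGCCGC  (1 'B')


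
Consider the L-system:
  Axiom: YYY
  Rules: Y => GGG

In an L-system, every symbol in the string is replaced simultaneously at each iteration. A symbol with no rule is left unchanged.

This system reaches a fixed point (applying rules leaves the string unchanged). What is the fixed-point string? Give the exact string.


Answer: GGGGGGGGG

Derivation:
Step 0: YYY
Step 1: GGGGGGGGG
Step 2: GGGGGGGGG  (unchanged — fixed point at step 1)


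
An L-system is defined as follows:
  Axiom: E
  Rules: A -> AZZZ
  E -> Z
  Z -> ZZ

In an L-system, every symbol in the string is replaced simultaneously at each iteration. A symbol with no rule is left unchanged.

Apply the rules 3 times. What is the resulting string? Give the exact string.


Answer: ZZZZ

Derivation:
Step 0: E
Step 1: Z
Step 2: ZZ
Step 3: ZZZZ


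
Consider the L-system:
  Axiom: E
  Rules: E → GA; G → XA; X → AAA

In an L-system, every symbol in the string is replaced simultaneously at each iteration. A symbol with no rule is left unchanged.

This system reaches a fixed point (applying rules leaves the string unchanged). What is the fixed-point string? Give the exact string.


Answer: AAAAA

Derivation:
Step 0: E
Step 1: GA
Step 2: XAA
Step 3: AAAAA
Step 4: AAAAA  (unchanged — fixed point at step 3)


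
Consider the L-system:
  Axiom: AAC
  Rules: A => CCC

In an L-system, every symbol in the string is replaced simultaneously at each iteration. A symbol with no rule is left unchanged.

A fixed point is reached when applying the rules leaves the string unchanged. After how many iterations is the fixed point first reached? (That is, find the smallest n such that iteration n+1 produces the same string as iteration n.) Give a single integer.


Step 0: AAC
Step 1: CCCCCCC
Step 2: CCCCCCC  (unchanged — fixed point at step 1)

Answer: 1


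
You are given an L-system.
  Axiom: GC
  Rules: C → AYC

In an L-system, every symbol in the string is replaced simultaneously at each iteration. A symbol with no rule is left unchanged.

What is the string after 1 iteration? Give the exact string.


Answer: GAYC

Derivation:
Step 0: GC
Step 1: GAYC


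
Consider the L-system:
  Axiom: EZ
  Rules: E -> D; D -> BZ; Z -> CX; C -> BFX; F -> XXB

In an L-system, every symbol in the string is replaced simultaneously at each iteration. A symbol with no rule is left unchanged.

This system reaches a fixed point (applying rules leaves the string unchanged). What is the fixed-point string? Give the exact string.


Answer: BBXXBXXBXXBXX

Derivation:
Step 0: EZ
Step 1: DCX
Step 2: BZBFXX
Step 3: BCXBXXBXX
Step 4: BBFXXBXXBXX
Step 5: BBXXBXXBXXBXX
Step 6: BBXXBXXBXXBXX  (unchanged — fixed point at step 5)


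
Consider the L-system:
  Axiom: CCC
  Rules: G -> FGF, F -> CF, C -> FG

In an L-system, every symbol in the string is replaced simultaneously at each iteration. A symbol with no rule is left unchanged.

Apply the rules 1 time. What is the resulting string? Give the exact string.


Step 0: CCC
Step 1: FGFGFG

Answer: FGFGFG


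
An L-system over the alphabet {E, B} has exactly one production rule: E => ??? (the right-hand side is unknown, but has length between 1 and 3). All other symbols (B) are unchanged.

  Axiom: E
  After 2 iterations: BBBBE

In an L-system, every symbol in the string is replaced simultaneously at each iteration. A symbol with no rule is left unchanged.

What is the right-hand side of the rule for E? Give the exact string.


Trying E => BBE:
  Step 0: E
  Step 1: BBE
  Step 2: BBBBE
Matches the given result.

Answer: BBE


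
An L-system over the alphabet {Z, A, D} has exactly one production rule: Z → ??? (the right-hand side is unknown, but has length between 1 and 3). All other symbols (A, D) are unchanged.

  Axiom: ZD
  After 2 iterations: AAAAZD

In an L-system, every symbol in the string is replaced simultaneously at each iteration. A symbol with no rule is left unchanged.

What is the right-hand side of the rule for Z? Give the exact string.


Answer: AAZ

Derivation:
Trying Z → AAZ:
  Step 0: ZD
  Step 1: AAZD
  Step 2: AAAAZD
Matches the given result.


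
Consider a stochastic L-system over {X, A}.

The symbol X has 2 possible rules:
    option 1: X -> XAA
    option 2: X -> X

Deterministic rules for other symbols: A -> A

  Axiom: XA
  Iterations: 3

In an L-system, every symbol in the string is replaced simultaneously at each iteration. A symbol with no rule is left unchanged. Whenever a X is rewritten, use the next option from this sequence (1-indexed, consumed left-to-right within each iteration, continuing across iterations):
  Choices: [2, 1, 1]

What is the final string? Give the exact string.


Step 0: XA
Step 1: XA  (used choices [2])
Step 2: XAAA  (used choices [1])
Step 3: XAAAAA  (used choices [1])

Answer: XAAAAA


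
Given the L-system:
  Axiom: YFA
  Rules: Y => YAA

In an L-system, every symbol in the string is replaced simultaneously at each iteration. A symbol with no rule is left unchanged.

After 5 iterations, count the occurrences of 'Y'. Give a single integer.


Step 0: YFA  (1 'Y')
Step 1: YAAFA  (1 'Y')
Step 2: YAAAAFA  (1 'Y')
Step 3: YAAAAAAFA  (1 'Y')
Step 4: YAAAAAAAAFA  (1 'Y')
Step 5: YAAAAAAAAAAFA  (1 'Y')

Answer: 1


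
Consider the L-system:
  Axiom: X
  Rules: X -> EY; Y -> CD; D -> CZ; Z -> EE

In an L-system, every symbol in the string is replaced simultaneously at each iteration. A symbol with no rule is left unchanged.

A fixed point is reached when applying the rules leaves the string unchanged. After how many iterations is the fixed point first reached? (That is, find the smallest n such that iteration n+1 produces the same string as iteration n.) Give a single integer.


Step 0: X
Step 1: EY
Step 2: ECD
Step 3: ECCZ
Step 4: ECCEE
Step 5: ECCEE  (unchanged — fixed point at step 4)

Answer: 4


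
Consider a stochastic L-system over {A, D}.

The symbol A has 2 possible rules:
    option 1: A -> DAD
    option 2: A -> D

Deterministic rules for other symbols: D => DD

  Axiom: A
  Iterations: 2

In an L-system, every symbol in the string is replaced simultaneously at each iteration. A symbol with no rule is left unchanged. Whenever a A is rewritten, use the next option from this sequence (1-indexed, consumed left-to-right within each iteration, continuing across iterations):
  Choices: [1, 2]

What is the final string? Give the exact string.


Answer: DDDDD

Derivation:
Step 0: A
Step 1: DAD  (used choices [1])
Step 2: DDDDD  (used choices [2])


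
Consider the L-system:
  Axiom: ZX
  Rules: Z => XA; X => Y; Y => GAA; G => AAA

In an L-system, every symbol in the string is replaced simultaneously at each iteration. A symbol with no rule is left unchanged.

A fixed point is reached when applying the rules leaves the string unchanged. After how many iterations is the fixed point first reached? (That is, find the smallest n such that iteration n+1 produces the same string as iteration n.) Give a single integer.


Step 0: ZX
Step 1: XAY
Step 2: YAGAA
Step 3: GAAAAAAAA
Step 4: AAAAAAAAAAA
Step 5: AAAAAAAAAAA  (unchanged — fixed point at step 4)

Answer: 4


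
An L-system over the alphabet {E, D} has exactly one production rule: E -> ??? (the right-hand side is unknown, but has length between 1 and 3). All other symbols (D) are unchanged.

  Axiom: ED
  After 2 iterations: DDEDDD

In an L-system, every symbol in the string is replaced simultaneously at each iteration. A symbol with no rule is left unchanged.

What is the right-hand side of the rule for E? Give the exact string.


Answer: DED

Derivation:
Trying E -> DED:
  Step 0: ED
  Step 1: DEDD
  Step 2: DDEDDD
Matches the given result.


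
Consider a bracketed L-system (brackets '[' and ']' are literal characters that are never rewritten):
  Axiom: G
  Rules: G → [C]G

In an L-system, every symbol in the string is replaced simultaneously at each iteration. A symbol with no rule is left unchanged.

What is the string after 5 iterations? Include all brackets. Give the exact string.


Step 0: G
Step 1: [C]G
Step 2: [C][C]G
Step 3: [C][C][C]G
Step 4: [C][C][C][C]G
Step 5: [C][C][C][C][C]G

Answer: [C][C][C][C][C]G


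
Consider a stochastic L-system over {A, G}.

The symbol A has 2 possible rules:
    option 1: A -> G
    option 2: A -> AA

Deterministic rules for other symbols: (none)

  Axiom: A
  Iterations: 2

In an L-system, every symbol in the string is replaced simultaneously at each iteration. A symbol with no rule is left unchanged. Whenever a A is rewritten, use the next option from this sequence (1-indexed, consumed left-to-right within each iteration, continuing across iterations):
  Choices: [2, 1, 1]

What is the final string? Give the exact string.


Step 0: A
Step 1: AA  (used choices [2])
Step 2: GG  (used choices [1, 1])

Answer: GG


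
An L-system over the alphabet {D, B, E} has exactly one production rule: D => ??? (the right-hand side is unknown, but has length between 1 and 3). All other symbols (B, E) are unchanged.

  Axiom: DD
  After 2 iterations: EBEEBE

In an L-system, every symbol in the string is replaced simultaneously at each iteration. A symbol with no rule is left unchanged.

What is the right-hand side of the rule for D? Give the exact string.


Trying D => EBE:
  Step 0: DD
  Step 1: EBEEBE
  Step 2: EBEEBE
Matches the given result.

Answer: EBE


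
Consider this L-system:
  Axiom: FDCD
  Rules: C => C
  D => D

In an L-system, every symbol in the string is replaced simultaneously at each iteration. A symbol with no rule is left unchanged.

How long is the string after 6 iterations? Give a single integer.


Step 0: length = 4
Step 1: length = 4
Step 2: length = 4
Step 3: length = 4
Step 4: length = 4
Step 5: length = 4
Step 6: length = 4

Answer: 4


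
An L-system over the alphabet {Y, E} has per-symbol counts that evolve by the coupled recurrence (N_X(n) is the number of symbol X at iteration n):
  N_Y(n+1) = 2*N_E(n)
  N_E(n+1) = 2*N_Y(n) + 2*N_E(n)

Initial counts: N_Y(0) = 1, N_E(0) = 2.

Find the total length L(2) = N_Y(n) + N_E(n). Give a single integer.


Step 0: N_Y=1, N_E=2, L=3
Step 1: N_Y=4, N_E=6, L=10
Step 2: N_Y=12, N_E=20, L=32

Answer: 32


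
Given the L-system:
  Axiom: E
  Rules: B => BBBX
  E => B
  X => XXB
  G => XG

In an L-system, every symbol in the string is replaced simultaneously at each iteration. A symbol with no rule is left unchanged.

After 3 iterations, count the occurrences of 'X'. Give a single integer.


Answer: 5

Derivation:
Step 0: E  (0 'X')
Step 1: B  (0 'X')
Step 2: BBBX  (1 'X')
Step 3: BBBXBBBXBBBXXXB  (5 'X')


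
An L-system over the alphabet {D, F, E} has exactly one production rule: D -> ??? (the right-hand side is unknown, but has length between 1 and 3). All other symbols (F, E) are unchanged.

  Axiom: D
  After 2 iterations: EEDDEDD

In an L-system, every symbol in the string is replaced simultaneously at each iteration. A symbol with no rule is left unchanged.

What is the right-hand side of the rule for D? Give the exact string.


Trying D -> EDD:
  Step 0: D
  Step 1: EDD
  Step 2: EEDDEDD
Matches the given result.

Answer: EDD


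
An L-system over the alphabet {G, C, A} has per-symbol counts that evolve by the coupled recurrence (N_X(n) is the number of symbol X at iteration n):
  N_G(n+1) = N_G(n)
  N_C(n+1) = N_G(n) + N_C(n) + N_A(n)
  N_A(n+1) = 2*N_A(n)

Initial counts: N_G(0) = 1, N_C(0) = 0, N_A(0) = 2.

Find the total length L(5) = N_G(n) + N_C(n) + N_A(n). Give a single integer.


Step 0: N_G=1, N_C=0, N_A=2, L=3
Step 1: N_G=1, N_C=3, N_A=4, L=8
Step 2: N_G=1, N_C=8, N_A=8, L=17
Step 3: N_G=1, N_C=17, N_A=16, L=34
Step 4: N_G=1, N_C=34, N_A=32, L=67
Step 5: N_G=1, N_C=67, N_A=64, L=132

Answer: 132


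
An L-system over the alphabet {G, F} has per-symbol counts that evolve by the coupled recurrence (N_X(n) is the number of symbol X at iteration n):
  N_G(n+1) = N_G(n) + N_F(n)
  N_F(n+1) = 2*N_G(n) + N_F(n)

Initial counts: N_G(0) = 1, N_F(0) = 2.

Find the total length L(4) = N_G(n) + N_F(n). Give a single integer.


Step 0: N_G=1, N_F=2, L=3
Step 1: N_G=3, N_F=4, L=7
Step 2: N_G=7, N_F=10, L=17
Step 3: N_G=17, N_F=24, L=41
Step 4: N_G=41, N_F=58, L=99

Answer: 99


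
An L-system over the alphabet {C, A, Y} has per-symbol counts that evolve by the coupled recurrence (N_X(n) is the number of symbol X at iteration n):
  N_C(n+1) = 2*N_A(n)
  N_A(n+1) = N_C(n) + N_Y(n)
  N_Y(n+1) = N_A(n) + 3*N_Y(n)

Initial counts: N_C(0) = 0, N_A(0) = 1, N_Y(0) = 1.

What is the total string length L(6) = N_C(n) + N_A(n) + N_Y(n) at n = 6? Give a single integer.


Step 0: N_C=0, N_A=1, N_Y=1, L=2
Step 1: N_C=2, N_A=1, N_Y=4, L=7
Step 2: N_C=2, N_A=6, N_Y=13, L=21
Step 3: N_C=12, N_A=15, N_Y=45, L=72
Step 4: N_C=30, N_A=57, N_Y=150, L=237
Step 5: N_C=114, N_A=180, N_Y=507, L=801
Step 6: N_C=360, N_A=621, N_Y=1701, L=2682

Answer: 2682


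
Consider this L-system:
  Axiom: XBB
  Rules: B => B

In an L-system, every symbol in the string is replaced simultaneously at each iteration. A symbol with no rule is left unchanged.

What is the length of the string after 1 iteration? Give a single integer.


Step 0: length = 3
Step 1: length = 3

Answer: 3


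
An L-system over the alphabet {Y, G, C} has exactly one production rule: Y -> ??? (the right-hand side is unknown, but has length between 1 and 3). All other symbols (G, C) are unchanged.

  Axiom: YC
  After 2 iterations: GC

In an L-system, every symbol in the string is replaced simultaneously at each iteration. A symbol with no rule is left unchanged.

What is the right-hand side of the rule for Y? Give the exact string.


Answer: G

Derivation:
Trying Y -> G:
  Step 0: YC
  Step 1: GC
  Step 2: GC
Matches the given result.


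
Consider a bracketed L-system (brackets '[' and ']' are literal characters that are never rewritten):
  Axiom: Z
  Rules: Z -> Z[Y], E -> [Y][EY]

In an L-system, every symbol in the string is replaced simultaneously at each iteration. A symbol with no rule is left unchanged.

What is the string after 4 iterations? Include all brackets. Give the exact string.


Step 0: Z
Step 1: Z[Y]
Step 2: Z[Y][Y]
Step 3: Z[Y][Y][Y]
Step 4: Z[Y][Y][Y][Y]

Answer: Z[Y][Y][Y][Y]


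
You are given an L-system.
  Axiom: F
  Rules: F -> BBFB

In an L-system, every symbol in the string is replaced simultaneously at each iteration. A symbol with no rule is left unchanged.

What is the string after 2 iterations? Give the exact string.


Step 0: F
Step 1: BBFB
Step 2: BBBBFBB

Answer: BBBBFBB


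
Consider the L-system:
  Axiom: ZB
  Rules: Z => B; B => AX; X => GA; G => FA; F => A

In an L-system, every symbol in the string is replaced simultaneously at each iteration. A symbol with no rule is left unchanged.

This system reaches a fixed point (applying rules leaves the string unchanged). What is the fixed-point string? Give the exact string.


Answer: AAAAAAAA

Derivation:
Step 0: ZB
Step 1: BAX
Step 2: AXAGA
Step 3: AGAAFAA
Step 4: AFAAAAAA
Step 5: AAAAAAAA
Step 6: AAAAAAAA  (unchanged — fixed point at step 5)


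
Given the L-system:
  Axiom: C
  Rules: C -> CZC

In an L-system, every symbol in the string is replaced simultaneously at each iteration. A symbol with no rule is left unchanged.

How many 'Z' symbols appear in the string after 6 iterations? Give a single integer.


Step 0: C  (0 'Z')
Step 1: CZC  (1 'Z')
Step 2: CZCZCZC  (3 'Z')
Step 3: CZCZCZCZCZCZCZC  (7 'Z')
Step 4: CZCZCZCZCZCZCZCZCZCZCZCZCZCZCZC  (15 'Z')
Step 5: CZCZCZCZCZCZCZCZCZCZCZCZCZCZCZCZCZCZCZCZCZCZCZCZCZCZCZCZCZCZCZC  (31 'Z')
Step 6: CZCZCZCZCZCZCZCZCZCZCZCZCZCZCZCZCZCZCZCZCZCZCZCZCZCZCZCZCZCZCZCZCZCZCZCZCZCZCZCZCZCZCZCZCZCZCZCZCZCZCZCZCZCZCZCZCZCZCZCZCZCZCZC  (63 'Z')

Answer: 63


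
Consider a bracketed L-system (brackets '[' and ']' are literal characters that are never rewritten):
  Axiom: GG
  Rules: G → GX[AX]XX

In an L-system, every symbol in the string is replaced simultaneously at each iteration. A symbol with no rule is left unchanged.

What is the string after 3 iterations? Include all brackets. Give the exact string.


Answer: GX[AX]XXX[AX]XXX[AX]XXGX[AX]XXX[AX]XXX[AX]XX

Derivation:
Step 0: GG
Step 1: GX[AX]XXGX[AX]XX
Step 2: GX[AX]XXX[AX]XXGX[AX]XXX[AX]XX
Step 3: GX[AX]XXX[AX]XXX[AX]XXGX[AX]XXX[AX]XXX[AX]XX


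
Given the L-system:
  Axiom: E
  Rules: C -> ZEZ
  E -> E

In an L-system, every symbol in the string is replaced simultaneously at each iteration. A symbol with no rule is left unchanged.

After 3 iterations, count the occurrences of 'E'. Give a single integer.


Step 0: E  (1 'E')
Step 1: E  (1 'E')
Step 2: E  (1 'E')
Step 3: E  (1 'E')

Answer: 1


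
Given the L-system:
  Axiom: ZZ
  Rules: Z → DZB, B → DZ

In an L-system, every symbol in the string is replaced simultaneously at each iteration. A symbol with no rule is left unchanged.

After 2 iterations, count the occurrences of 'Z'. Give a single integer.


Step 0: ZZ  (2 'Z')
Step 1: DZBDZB  (2 'Z')
Step 2: DDZBDZDDZBDZ  (4 'Z')

Answer: 4


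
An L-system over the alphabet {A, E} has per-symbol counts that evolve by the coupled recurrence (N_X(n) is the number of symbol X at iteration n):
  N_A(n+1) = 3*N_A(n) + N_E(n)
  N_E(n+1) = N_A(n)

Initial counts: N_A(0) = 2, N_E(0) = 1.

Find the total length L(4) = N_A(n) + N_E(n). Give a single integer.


Step 0: N_A=2, N_E=1, L=3
Step 1: N_A=7, N_E=2, L=9
Step 2: N_A=23, N_E=7, L=30
Step 3: N_A=76, N_E=23, L=99
Step 4: N_A=251, N_E=76, L=327

Answer: 327


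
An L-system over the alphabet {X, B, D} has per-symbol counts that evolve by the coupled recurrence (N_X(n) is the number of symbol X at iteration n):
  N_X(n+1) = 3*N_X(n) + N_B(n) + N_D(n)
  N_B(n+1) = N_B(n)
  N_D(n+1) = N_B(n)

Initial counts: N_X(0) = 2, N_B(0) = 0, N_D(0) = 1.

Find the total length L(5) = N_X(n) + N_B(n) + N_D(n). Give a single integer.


Answer: 567

Derivation:
Step 0: N_X=2, N_B=0, N_D=1, L=3
Step 1: N_X=7, N_B=0, N_D=0, L=7
Step 2: N_X=21, N_B=0, N_D=0, L=21
Step 3: N_X=63, N_B=0, N_D=0, L=63
Step 4: N_X=189, N_B=0, N_D=0, L=189
Step 5: N_X=567, N_B=0, N_D=0, L=567


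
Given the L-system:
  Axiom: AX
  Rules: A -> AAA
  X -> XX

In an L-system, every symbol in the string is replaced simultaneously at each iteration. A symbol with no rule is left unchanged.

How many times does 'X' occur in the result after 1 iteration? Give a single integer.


Answer: 2

Derivation:
Step 0: AX  (1 'X')
Step 1: AAAXX  (2 'X')


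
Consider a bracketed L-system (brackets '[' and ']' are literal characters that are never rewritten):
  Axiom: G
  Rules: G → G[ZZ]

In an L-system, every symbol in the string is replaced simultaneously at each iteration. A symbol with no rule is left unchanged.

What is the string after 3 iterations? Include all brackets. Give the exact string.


Step 0: G
Step 1: G[ZZ]
Step 2: G[ZZ][ZZ]
Step 3: G[ZZ][ZZ][ZZ]

Answer: G[ZZ][ZZ][ZZ]


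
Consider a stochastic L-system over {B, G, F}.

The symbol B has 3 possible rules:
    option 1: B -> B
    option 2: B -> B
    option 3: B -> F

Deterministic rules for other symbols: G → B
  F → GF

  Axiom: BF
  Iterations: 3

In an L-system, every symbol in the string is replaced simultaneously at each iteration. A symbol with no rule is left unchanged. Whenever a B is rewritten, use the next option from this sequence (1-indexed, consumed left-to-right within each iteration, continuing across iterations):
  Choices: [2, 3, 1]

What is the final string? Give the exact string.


Answer: GFBBGF

Derivation:
Step 0: BF
Step 1: BGF  (used choices [2])
Step 2: FBGF  (used choices [3])
Step 3: GFBBGF  (used choices [1])


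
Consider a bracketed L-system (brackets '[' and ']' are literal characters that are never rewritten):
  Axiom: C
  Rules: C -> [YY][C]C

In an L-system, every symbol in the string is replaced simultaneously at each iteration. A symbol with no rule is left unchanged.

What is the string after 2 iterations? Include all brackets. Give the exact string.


Answer: [YY][[YY][C]C][YY][C]C

Derivation:
Step 0: C
Step 1: [YY][C]C
Step 2: [YY][[YY][C]C][YY][C]C


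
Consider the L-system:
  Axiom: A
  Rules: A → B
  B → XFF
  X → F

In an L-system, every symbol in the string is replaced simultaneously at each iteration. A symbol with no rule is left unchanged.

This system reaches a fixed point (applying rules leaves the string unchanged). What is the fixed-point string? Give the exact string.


Step 0: A
Step 1: B
Step 2: XFF
Step 3: FFF
Step 4: FFF  (unchanged — fixed point at step 3)

Answer: FFF


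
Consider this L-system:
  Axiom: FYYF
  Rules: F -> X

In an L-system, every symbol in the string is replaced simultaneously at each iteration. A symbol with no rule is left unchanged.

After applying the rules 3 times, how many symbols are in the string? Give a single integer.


Answer: 4

Derivation:
Step 0: length = 4
Step 1: length = 4
Step 2: length = 4
Step 3: length = 4


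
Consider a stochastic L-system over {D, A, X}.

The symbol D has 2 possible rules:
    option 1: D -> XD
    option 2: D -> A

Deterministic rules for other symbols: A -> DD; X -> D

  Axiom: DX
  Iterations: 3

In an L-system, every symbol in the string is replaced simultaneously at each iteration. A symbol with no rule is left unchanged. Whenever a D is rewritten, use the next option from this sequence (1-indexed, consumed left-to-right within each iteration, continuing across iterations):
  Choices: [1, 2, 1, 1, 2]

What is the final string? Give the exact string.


Answer: XDDDDA

Derivation:
Step 0: DX
Step 1: XDD  (used choices [1])
Step 2: DAXD  (used choices [2, 1])
Step 3: XDDDDA  (used choices [1, 2])


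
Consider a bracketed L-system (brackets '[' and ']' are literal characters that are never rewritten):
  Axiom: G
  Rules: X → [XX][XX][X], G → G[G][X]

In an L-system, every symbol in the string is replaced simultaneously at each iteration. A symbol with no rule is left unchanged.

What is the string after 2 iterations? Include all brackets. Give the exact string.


Answer: G[G][X][G[G][X]][[XX][XX][X]]

Derivation:
Step 0: G
Step 1: G[G][X]
Step 2: G[G][X][G[G][X]][[XX][XX][X]]


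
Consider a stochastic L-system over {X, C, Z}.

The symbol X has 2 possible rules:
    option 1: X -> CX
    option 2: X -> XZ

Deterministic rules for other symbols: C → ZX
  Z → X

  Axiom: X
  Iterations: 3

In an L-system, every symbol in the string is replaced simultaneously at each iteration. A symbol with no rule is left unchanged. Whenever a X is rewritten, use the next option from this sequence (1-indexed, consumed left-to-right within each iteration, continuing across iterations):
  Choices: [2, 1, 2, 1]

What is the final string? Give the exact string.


Answer: ZXXZCX

Derivation:
Step 0: X
Step 1: XZ  (used choices [2])
Step 2: CXX  (used choices [1])
Step 3: ZXXZCX  (used choices [2, 1])


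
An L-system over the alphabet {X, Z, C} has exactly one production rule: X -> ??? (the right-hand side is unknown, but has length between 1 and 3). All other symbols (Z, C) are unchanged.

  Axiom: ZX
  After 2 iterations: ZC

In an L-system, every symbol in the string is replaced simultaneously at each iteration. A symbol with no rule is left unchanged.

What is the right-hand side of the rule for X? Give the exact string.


Answer: C

Derivation:
Trying X -> C:
  Step 0: ZX
  Step 1: ZC
  Step 2: ZC
Matches the given result.


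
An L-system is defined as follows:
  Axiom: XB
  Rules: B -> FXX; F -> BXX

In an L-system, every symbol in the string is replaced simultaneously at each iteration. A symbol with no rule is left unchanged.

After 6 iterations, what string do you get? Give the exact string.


Step 0: XB
Step 1: XFXX
Step 2: XBXXXX
Step 3: XFXXXXXX
Step 4: XBXXXXXXXX
Step 5: XFXXXXXXXXXX
Step 6: XBXXXXXXXXXXXX

Answer: XBXXXXXXXXXXXX


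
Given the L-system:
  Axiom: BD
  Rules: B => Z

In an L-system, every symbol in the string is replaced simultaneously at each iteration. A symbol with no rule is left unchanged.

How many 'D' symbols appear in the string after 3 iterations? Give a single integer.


Answer: 1

Derivation:
Step 0: BD  (1 'D')
Step 1: ZD  (1 'D')
Step 2: ZD  (1 'D')
Step 3: ZD  (1 'D')
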